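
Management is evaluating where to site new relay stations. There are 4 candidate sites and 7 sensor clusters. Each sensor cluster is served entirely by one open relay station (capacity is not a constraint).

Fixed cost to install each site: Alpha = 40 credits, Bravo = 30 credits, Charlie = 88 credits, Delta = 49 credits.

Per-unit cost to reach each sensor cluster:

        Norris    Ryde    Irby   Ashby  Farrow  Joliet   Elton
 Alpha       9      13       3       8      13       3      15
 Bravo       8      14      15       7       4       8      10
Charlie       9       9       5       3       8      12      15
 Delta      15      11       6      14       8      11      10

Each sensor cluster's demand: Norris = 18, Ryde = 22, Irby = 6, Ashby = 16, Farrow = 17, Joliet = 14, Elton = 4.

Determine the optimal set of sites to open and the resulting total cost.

For any fixed open set, each sensor cluster goes to its cheapest open site; total = fixed + service.
{Alpha, Bravo, Charlie}: Norris→Bravo 8·18=144, Ryde→Charlie 9·22=198, Irby→Alpha 3·6=18, Ashby→Charlie 3·16=48, Farrow→Bravo 4·17=68, Joliet→Alpha 3·14=42, Elton→Bravo 10·4=40. Service 558; fixed 158; total 716.
{Bravo, Charlie}: service 640 + fixed 118 = 758
{Alpha, Bravo, Charlie, Delta}: Norris→Bravo 8·18=144, Ryde→Charlie 9·22=198, Irby→Alpha 3·6=18, Ashby→Charlie 3·16=48, Farrow→Bravo 4·17=68, Joliet→Alpha 3·14=42, Elton→Bravo 10·4=40. Service 558; fixed 207; total 765.
{Bravo}: Norris→Bravo 8·18=144, Ryde→Bravo 14·22=308, Irby→Bravo 15·6=90, Ashby→Bravo 7·16=112, Farrow→Bravo 4·17=68, Joliet→Bravo 8·14=112, Elton→Bravo 10·4=40. Service 874; fixed 30; total 904.
No other subset beats 716.

Open Alpha, Bravo and Charlie; minimum total cost 716.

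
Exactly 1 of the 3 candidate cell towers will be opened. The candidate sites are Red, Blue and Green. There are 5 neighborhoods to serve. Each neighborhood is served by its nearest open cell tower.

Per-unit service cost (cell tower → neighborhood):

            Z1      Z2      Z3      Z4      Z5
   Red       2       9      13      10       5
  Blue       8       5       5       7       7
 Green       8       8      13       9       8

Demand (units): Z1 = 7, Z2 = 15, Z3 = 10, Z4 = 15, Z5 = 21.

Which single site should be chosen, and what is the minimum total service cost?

Choose Blue only; total service cost 433.

With exactly 1 open, each neighborhood uses its cheapest among the chosen.
{Blue}: Z1→Blue 8·7=56, Z2→Blue 5·15=75, Z3→Blue 5·10=50, Z4→Blue 7·15=105, Z5→Blue 7·21=147. Service cost 433.
{Red}: service cost 534
{Green}: service cost 609
Among all 3 size-1 choices, {Blue} is lowest.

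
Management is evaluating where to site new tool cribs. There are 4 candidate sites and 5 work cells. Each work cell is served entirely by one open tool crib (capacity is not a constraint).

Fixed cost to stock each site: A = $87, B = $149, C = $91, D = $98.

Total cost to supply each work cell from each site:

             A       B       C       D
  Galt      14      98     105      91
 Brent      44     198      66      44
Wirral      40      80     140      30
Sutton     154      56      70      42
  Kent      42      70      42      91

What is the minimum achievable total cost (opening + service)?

For any fixed open set, each work cell goes to its cheapest open site; total = fixed + service.
{A, D}: Galt→A 14, Brent→A 44, Wirral→D 30, Sutton→D 42, Kent→A 42. Service 172; fixed 185; total 357.
{A}: service 294 + fixed 87 = 381
{A, C}: Galt→A 14, Brent→A 44, Wirral→A 40, Sutton→C 70, Kent→A 42. Service 210; fixed 178; total 388.
{A, B, C, D}: Galt→A 14, Brent→A 44, Wirral→D 30, Sutton→D 42, Kent→A 42. Service 172; fixed 425; total 597.
No other subset beats 357.

Minimum total cost: 357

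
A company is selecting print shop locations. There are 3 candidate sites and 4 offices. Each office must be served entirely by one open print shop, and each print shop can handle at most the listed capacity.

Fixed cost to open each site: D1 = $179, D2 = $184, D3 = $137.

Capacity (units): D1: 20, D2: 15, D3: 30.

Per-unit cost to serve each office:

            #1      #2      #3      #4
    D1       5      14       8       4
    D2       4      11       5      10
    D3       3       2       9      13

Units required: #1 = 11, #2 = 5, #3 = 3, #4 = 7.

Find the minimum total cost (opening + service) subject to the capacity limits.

Minimum total cost: 298

Open {D3}: #1→D3 3·11=33, #2→D3 2·5=10, #3→D3 9·3=27, #4→D3 13·7=91.
Loads: D3 carries 26/30. Service 161; fixed 137; total 298.
Next best feasible plan costs 411.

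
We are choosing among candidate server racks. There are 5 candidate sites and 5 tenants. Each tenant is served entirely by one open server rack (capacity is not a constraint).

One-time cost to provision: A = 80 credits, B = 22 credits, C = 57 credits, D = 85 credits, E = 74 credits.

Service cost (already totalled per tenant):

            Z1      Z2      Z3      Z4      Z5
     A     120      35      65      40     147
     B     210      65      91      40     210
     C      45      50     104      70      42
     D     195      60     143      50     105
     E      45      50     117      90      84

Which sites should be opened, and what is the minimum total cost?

For any fixed open set, each tenant goes to its cheapest open site; total = fixed + service.
{B, C}: Z1→C 45, Z2→C 50, Z3→B 91, Z4→B 40, Z5→C 42. Service 268; fixed 79; total 347.
{A, C}: Z1→C 45, Z2→A 35, Z3→A 65, Z4→A 40, Z5→C 42. Service 227; fixed 137; total 364.
{C}: service 311 + fixed 57 = 368
{A, B, C, D, E}: service 227 + fixed 318 = 545
No other subset beats 347.

Open B and C; minimum total cost 347.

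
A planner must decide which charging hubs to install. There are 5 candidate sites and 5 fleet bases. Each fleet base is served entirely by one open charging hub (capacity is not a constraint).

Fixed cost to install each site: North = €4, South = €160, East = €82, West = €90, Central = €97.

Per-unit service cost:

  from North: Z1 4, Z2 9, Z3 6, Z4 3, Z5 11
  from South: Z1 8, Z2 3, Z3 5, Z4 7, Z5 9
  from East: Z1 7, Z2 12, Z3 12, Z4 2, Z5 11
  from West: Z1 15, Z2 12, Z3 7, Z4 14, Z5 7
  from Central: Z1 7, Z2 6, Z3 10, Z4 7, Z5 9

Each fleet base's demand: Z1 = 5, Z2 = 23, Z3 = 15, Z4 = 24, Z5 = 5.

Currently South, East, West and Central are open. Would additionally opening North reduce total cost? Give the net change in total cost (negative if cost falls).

Current service cost with {South, East, West, Central}: 262.
Adding North: each fleet base re-picks its cheapest; new service cost 247, saving 15.
Extra fixed cost: 4. Net change = 4 − 15 = -11.
(Totals: 691 → 680.)

Yes — net change −11 (cost falls by 11).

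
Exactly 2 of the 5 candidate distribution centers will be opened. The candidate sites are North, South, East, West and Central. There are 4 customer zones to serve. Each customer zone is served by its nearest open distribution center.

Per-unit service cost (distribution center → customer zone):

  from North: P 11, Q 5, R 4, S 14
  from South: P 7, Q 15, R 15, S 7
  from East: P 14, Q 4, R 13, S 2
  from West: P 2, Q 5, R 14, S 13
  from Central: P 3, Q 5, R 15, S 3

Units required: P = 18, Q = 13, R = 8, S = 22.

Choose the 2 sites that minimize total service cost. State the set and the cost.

With exactly 2 open, each customer zone uses its cheapest among the chosen.
{North, Central}: P→Central 3·18=54, Q→North 5·13=65, R→North 4·8=32, S→Central 3·22=66. Service cost 217.
{East, West}: service cost 236
{East, Central}: service cost 254
Among all 10 size-2 choices, {North, Central} is lowest.

Choose North and Central; total service cost 217.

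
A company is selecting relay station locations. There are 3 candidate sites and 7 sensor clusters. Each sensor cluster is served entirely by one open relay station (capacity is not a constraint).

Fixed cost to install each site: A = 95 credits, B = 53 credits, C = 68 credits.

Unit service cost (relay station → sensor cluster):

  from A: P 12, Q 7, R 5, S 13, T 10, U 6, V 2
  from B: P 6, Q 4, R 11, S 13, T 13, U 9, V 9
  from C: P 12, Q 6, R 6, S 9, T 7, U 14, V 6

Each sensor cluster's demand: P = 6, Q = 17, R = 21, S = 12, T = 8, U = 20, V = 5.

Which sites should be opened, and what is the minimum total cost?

For any fixed open set, each sensor cluster goes to its cheapest open site; total = fixed + service.
{A, B, C}: P→B 6·6=36, Q→B 4·17=68, R→A 5·21=105, S→C 9·12=108, T→C 7·8=56, U→A 6·20=120, V→A 2·5=10. Service 503; fixed 216; total 719.
{A, B}: P→B 6·6=36, Q→B 4·17=68, R→A 5·21=105, S→A 13·12=156, T→A 10·8=80, U→A 6·20=120, V→A 2·5=10. Service 575; fixed 148; total 723.
{B, C}: service 604 + fixed 121 = 725
{B}: service 820 + fixed 53 = 873
No other subset beats 719.

Open A, B and C; minimum total cost 719.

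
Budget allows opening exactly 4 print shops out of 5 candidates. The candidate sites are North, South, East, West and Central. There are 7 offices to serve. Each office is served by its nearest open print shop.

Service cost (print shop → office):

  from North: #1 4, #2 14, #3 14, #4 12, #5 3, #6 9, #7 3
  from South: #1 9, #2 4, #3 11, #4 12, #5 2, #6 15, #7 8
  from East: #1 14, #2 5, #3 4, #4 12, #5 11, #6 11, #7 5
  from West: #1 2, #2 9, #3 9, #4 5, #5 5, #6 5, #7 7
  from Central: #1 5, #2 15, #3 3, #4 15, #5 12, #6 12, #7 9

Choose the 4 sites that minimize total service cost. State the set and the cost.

Choose North, South, West and Central; total service cost 24.

With exactly 4 open, each office uses its cheapest among the chosen.
{North, South, West, Central}: #1→West 2, #2→South 4, #3→Central 3, #4→West 5, #5→South 2, #6→West 5, #7→North 3. Service cost 24.
{North, South, East, West}: service cost 25
{North, East, West, Central}: service cost 26
Among all 5 size-4 choices, {North, South, West, Central} is lowest.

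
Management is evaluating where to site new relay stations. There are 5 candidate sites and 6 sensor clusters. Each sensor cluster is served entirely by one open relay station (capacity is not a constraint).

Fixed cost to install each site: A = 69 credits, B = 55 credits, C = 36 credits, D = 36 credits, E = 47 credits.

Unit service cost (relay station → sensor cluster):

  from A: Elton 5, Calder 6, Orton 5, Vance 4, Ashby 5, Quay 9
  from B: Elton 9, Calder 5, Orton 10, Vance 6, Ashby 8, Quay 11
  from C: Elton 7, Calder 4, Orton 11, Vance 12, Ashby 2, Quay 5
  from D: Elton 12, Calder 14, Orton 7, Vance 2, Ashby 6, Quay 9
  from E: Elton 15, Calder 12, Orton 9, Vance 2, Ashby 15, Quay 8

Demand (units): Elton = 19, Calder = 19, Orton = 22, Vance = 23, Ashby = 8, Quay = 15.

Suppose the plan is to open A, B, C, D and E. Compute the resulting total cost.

Total cost: 661

Each sensor cluster is assigned to its cheapest site among the open ones.
{A, B, C, D, E}: Elton→A 5·19=95, Calder→C 4·19=76, Orton→A 5·22=110, Vance→D 2·23=46, Ashby→C 2·8=16, Quay→C 5·15=75. Service 418; fixed 243; total 661.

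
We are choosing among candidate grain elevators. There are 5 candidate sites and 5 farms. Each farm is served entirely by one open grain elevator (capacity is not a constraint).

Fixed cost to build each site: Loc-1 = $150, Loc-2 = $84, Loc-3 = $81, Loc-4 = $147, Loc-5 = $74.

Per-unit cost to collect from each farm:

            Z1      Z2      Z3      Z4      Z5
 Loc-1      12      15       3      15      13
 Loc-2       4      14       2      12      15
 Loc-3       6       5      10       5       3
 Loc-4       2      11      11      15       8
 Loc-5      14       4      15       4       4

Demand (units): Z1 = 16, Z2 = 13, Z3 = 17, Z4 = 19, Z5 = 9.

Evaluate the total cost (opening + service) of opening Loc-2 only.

Total cost: 727

Each farm is assigned to its cheapest site among the open ones.
{Loc-2}: Z1→Loc-2 4·16=64, Z2→Loc-2 14·13=182, Z3→Loc-2 2·17=34, Z4→Loc-2 12·19=228, Z5→Loc-2 15·9=135. Service 643; fixed 84; total 727.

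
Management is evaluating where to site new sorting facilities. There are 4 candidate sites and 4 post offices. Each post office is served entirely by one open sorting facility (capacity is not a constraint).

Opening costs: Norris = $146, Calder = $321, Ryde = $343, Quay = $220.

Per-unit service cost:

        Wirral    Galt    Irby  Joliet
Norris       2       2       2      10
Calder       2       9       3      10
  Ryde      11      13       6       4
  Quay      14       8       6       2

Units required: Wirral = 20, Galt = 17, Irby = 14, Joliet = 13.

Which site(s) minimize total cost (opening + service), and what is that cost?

For any fixed open set, each post office goes to its cheapest open site; total = fixed + service.
{Norris}: Wirral→Norris 2·20=40, Galt→Norris 2·17=34, Irby→Norris 2·14=28, Joliet→Norris 10·13=130. Service 232; fixed 146; total 378.
{Norris, Quay}: Wirral→Norris 2·20=40, Galt→Norris 2·17=34, Irby→Norris 2·14=28, Joliet→Quay 2·13=26. Service 128; fixed 366; total 494.
{Norris, Ryde}: Wirral→Norris 2·20=40, Galt→Norris 2·17=34, Irby→Norris 2·14=28, Joliet→Ryde 4·13=52. Service 154; fixed 489; total 643.
{Norris, Calder, Ryde, Quay}: service 128 + fixed 1030 = 1158
No other subset beats 378.

Open Norris only; minimum total cost 378.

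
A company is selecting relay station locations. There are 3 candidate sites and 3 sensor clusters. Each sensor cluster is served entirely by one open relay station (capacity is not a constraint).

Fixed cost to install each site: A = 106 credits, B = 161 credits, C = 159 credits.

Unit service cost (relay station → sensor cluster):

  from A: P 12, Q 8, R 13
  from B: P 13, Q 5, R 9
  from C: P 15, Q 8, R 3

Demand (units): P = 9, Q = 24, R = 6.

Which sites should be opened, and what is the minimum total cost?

For any fixed open set, each sensor cluster goes to its cheapest open site; total = fixed + service.
{B}: P→B 13·9=117, Q→B 5·24=120, R→B 9·6=54. Service 291; fixed 161; total 452.
{A}: service 378 + fixed 106 = 484
{C}: service 345 + fixed 159 = 504
{A, B, C}: service 246 + fixed 426 = 672
(All 7 nonempty subsets were checked; B only is lowest.)

Open B only; minimum total cost 452.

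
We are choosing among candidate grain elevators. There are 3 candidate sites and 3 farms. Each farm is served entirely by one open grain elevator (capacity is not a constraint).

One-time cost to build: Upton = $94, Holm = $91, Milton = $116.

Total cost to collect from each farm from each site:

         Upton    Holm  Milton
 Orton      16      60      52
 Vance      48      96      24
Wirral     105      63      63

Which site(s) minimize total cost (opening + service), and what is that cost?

Open Milton only; minimum total cost 255.

For any fixed open set, each farm goes to its cheapest open site; total = fixed + service.
{Milton}: Orton→Milton 52, Vance→Milton 24, Wirral→Milton 63. Service 139; fixed 116; total 255.
{Upton}: Orton→Upton 16, Vance→Upton 48, Wirral→Upton 105. Service 169; fixed 94; total 263.
{Holm}: Orton→Holm 60, Vance→Holm 96, Wirral→Holm 63. Service 219; fixed 91; total 310.
{Upton, Holm, Milton}: Orton→Upton 16, Vance→Milton 24, Wirral→Holm 63. Service 103; fixed 301; total 404.
(All 7 nonempty subsets were checked; Milton only is lowest.)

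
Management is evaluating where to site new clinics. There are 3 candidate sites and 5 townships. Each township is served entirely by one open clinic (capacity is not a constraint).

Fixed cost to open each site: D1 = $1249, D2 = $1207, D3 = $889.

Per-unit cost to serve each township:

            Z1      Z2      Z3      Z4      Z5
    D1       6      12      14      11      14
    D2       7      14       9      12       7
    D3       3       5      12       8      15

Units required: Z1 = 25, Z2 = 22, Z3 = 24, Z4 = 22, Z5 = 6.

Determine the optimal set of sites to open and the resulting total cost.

For any fixed open set, each township goes to its cheapest open site; total = fixed + service.
{D3}: Z1→D3 3·25=75, Z2→D3 5·22=110, Z3→D3 12·24=288, Z4→D3 8·22=176, Z5→D3 15·6=90. Service 739; fixed 889; total 1628.
{D2}: Z1→D2 7·25=175, Z2→D2 14·22=308, Z3→D2 9·24=216, Z4→D2 12·22=264, Z5→D2 7·6=42. Service 1005; fixed 1207; total 2212.
{D1}: service 1076 + fixed 1249 = 2325
{D1, D2, D3}: service 619 + fixed 3345 = 3964
(All 7 nonempty subsets were checked; D3 only is lowest.)

Open D3 only; minimum total cost 1628.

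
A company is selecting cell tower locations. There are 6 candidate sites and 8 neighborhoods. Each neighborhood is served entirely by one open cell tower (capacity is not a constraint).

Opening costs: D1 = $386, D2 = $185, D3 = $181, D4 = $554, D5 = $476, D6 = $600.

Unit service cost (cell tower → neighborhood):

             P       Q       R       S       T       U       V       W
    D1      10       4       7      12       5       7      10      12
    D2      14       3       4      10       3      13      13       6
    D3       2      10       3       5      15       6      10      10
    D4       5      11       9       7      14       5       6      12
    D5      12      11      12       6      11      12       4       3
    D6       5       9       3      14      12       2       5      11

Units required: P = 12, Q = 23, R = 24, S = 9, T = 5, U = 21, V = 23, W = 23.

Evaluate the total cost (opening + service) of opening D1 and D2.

Each neighborhood is assigned to its cheapest site among the open ones.
{D1, D2}: P→D1 10·12=120, Q→D2 3·23=69, R→D2 4·24=96, S→D2 10·9=90, T→D2 3·5=15, U→D1 7·21=147, V→D1 10·23=230, W→D2 6·23=138. Service 905; fixed 571; total 1476.

Total cost: 1476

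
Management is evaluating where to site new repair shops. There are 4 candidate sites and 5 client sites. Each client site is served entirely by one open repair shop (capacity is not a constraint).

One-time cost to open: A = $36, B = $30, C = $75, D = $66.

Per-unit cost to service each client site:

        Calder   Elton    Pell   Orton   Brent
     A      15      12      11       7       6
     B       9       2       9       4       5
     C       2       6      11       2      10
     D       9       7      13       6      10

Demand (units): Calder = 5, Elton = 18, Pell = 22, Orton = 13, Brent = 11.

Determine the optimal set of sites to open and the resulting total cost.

For any fixed open set, each client site goes to its cheapest open site; total = fixed + service.
{B}: Calder→B 9·5=45, Elton→B 2·18=36, Pell→B 9·22=198, Orton→B 4·13=52, Brent→B 5·11=55. Service 386; fixed 30; total 416.
{B, C}: service 325 + fixed 105 = 430
{A, B}: Calder→B 9·5=45, Elton→B 2·18=36, Pell→B 9·22=198, Orton→B 4·13=52, Brent→B 5·11=55. Service 386; fixed 66; total 452.
{A, B, C, D}: service 325 + fixed 207 = 532
No other subset beats 416.

Open B only; minimum total cost 416.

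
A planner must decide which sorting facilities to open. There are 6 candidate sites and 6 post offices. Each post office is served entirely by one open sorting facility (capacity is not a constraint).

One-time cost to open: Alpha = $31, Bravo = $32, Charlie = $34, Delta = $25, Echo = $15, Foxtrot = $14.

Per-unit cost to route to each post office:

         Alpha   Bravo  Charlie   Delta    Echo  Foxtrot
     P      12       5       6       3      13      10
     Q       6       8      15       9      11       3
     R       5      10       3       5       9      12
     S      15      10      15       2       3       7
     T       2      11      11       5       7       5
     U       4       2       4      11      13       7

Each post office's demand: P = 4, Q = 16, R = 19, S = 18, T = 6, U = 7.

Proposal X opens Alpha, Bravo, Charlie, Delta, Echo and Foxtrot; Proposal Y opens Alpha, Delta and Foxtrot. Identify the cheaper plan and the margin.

Proposal Y is cheaper by 29.

Proposal X: {Alpha, Bravo, Charlie, Delta, Echo, Foxtrot}: P→Delta 3·4=12, Q→Foxtrot 3·16=48, R→Charlie 3·19=57, S→Delta 2·18=36, T→Alpha 2·6=12, U→Bravo 2·7=14. Service 179; fixed 151; total 330.
Proposal Y: {Alpha, Delta, Foxtrot}: P→Delta 3·4=12, Q→Foxtrot 3·16=48, R→Alpha 5·19=95, S→Delta 2·18=36, T→Alpha 2·6=12, U→Alpha 4·7=28. Service 231; fixed 70; total 301.
Difference: |330 − 301| = 29.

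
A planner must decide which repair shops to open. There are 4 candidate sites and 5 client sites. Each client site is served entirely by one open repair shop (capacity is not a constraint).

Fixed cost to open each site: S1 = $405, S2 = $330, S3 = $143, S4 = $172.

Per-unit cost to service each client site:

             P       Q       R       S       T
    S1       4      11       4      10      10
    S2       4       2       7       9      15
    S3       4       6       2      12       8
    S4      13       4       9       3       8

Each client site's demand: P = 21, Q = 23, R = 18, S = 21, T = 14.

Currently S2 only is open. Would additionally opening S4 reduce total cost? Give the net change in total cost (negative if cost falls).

Current service cost with {S2}: 655.
Adding S4: each client site re-picks its cheapest; new service cost 431, saving 224.
Extra fixed cost: 172. Net change = 172 − 224 = -52.
(Totals: 985 → 933.)

Yes — net change −52 (cost falls by 52).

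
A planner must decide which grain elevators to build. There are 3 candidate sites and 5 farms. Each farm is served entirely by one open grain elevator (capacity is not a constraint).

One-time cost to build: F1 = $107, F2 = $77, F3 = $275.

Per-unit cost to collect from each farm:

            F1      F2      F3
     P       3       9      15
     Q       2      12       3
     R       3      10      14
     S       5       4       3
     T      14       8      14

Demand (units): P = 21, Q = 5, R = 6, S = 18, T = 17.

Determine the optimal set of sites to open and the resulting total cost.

For any fixed open set, each farm goes to its cheapest open site; total = fixed + service.
{F1, F2}: P→F1 3·21=63, Q→F1 2·5=10, R→F1 3·6=18, S→F2 4·18=72, T→F2 8·17=136. Service 299; fixed 184; total 483.
{F1}: service 419 + fixed 107 = 526
{F2}: P→F2 9·21=189, Q→F2 12·5=60, R→F2 10·6=60, S→F2 4·18=72, T→F2 8·17=136. Service 517; fixed 77; total 594.
{F1, F2, F3}: service 281 + fixed 459 = 740
No other subset beats 483.

Open F1 and F2; minimum total cost 483.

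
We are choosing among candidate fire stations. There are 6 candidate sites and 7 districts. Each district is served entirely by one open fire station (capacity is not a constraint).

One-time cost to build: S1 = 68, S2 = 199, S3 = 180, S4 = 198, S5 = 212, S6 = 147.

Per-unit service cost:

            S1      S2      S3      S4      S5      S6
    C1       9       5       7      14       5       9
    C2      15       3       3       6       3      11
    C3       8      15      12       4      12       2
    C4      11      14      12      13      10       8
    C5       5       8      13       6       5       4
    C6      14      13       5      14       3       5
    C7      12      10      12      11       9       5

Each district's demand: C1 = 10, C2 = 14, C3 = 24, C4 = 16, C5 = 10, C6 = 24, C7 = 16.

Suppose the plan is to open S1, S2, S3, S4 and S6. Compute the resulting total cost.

Total cost: 1300

Each district is assigned to its cheapest site among the open ones.
{S1, S2, S3, S4, S6}: C1→S2 5·10=50, C2→S2 3·14=42, C3→S6 2·24=48, C4→S6 8·16=128, C5→S6 4·10=40, C6→S3 5·24=120, C7→S6 5·16=80. Service 508; fixed 792; total 1300.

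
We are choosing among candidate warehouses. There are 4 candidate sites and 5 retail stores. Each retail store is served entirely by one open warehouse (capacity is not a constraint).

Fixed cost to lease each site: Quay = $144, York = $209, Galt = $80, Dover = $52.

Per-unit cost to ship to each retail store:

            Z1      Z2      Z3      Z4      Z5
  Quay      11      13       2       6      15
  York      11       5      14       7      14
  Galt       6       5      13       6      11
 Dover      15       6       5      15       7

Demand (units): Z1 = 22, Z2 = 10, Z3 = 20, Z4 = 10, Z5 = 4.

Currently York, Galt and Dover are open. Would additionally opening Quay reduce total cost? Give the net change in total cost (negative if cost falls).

No — net change +84 (cost rises by 84).

Current service cost with {York, Galt, Dover}: 370.
Adding Quay: each retail store re-picks its cheapest; new service cost 310, saving 60.
Extra fixed cost: 144. Net change = 144 − 60 = 84.
(Totals: 711 → 795.)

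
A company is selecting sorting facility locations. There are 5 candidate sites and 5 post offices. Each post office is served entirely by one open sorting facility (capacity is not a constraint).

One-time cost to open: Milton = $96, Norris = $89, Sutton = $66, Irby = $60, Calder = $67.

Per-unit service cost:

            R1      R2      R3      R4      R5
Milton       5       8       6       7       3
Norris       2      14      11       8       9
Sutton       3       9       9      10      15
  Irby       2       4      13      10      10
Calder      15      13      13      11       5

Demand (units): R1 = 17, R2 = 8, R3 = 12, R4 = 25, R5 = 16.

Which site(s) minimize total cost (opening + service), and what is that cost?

For any fixed open set, each post office goes to its cheapest open site; total = fixed + service.
{Milton, Irby}: R1→Irby 2·17=34, R2→Irby 4·8=32, R3→Milton 6·12=72, R4→Milton 7·25=175, R5→Milton 3·16=48. Service 361; fixed 156; total 517.
{Milton}: R1→Milton 5·17=85, R2→Milton 8·8=64, R3→Milton 6·12=72, R4→Milton 7·25=175, R5→Milton 3·16=48. Service 444; fixed 96; total 540.
{Milton, Sutton}: service 410 + fixed 162 = 572
{Milton, Norris, Sutton, Irby, Calder}: service 361 + fixed 378 = 739
No other subset beats 517.

Open Milton and Irby; minimum total cost 517.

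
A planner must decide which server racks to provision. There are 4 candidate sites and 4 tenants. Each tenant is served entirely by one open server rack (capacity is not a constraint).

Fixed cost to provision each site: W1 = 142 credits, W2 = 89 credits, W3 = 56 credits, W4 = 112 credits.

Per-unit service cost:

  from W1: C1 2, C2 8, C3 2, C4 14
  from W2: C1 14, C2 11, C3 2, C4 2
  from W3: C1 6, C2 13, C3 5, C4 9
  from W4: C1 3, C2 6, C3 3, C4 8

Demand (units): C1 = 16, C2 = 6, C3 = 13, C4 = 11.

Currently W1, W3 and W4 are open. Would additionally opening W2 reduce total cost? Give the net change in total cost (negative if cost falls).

No — net change +23 (cost rises by 23).

Current service cost with {W1, W3, W4}: 182.
Adding W2: each tenant re-picks its cheapest; new service cost 116, saving 66.
Extra fixed cost: 89. Net change = 89 − 66 = 23.
(Totals: 492 → 515.)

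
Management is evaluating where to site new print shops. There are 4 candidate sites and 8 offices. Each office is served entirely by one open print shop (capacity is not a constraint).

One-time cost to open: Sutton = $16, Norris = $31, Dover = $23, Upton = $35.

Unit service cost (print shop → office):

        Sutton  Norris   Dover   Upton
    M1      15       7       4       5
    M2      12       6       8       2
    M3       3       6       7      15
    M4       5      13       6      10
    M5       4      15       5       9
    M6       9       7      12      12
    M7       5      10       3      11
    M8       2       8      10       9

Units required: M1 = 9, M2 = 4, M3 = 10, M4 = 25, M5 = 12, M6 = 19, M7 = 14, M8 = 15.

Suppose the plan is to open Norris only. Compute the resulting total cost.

Each office is assigned to its cheapest site among the open ones.
{Norris}: M1→Norris 7·9=63, M2→Norris 6·4=24, M3→Norris 6·10=60, M4→Norris 13·25=325, M5→Norris 15·12=180, M6→Norris 7·19=133, M7→Norris 10·14=140, M8→Norris 8·15=120. Service 1045; fixed 31; total 1076.

Total cost: 1076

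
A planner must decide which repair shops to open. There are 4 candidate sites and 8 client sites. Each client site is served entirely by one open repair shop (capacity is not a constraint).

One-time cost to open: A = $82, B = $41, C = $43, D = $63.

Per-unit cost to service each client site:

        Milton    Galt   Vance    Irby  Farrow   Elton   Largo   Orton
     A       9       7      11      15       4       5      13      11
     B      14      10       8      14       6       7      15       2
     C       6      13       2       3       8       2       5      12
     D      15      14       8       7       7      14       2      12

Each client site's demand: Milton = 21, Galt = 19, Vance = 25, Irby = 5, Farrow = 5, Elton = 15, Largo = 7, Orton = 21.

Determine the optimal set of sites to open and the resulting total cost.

For any fixed open set, each client site goes to its cheapest open site; total = fixed + service.
{B, C}: Milton→C 6·21=126, Galt→B 10·19=190, Vance→C 2·25=50, Irby→C 3·5=15, Farrow→B 6·5=30, Elton→C 2·15=30, Largo→C 5·7=35, Orton→B 2·21=42. Service 518; fixed 84; total 602.
{A, B, C}: service 451 + fixed 166 = 617
{B, C, D}: service 497 + fixed 147 = 644
{A, B, C, D}: service 430 + fixed 229 = 659
No other subset beats 602.

Open B and C; minimum total cost 602.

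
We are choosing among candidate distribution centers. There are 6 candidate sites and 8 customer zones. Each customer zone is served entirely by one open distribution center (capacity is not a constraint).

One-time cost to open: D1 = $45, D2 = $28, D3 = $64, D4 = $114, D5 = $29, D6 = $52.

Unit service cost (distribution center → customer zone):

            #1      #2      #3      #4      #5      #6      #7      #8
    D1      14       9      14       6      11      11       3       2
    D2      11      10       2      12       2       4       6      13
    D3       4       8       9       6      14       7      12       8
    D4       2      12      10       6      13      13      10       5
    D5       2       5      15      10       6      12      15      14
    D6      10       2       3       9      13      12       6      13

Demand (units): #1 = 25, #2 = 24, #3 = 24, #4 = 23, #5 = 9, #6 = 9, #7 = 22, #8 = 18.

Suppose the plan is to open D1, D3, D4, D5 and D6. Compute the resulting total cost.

Total cost: 831

Each customer zone is assigned to its cheapest site among the open ones.
{D1, D3, D4, D5, D6}: #1→D4 2·25=50, #2→D6 2·24=48, #3→D6 3·24=72, #4→D1 6·23=138, #5→D5 6·9=54, #6→D3 7·9=63, #7→D1 3·22=66, #8→D1 2·18=36. Service 527; fixed 304; total 831.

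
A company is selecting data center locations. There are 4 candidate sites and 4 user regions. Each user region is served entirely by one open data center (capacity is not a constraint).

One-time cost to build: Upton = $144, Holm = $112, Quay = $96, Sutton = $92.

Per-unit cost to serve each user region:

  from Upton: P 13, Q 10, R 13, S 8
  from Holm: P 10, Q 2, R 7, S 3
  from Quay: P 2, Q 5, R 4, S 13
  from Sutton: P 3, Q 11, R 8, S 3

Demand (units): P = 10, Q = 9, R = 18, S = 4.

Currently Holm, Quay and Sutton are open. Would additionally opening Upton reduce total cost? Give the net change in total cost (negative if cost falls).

Current service cost with {Holm, Quay, Sutton}: 122.
Adding Upton: each user region re-picks its cheapest; new service cost 122, saving 0.
Extra fixed cost: 144. Net change = 144 − 0 = 144.
(Totals: 422 → 566.)

No — net change +144 (cost rises by 144).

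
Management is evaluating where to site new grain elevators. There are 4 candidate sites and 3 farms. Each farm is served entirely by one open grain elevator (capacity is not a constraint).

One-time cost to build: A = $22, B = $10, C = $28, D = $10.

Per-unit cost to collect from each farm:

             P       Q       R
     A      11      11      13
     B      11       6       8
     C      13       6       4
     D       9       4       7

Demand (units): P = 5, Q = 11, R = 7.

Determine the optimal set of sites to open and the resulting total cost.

For any fixed open set, each farm goes to its cheapest open site; total = fixed + service.
{D}: P→D 9·5=45, Q→D 4·11=44, R→D 7·7=49. Service 138; fixed 10; total 148.
{C, D}: service 117 + fixed 38 = 155
{B, D}: service 138 + fixed 20 = 158
{A, B, C, D}: service 117 + fixed 70 = 187
(All 15 nonempty subsets were checked; D only is lowest.)

Open D only; minimum total cost 148.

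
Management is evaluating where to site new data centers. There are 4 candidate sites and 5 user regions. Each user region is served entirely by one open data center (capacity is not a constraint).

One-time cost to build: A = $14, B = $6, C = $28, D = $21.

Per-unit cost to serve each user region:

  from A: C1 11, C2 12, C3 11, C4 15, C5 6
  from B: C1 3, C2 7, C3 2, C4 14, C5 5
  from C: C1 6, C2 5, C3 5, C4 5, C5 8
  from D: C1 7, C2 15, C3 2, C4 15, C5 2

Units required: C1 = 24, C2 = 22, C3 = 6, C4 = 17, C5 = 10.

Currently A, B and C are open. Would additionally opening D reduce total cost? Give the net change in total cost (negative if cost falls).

Current service cost with {A, B, C}: 329.
Adding D: each user region re-picks its cheapest; new service cost 299, saving 30.
Extra fixed cost: 21. Net change = 21 − 30 = -9.
(Totals: 377 → 368.)

Yes — net change −9 (cost falls by 9).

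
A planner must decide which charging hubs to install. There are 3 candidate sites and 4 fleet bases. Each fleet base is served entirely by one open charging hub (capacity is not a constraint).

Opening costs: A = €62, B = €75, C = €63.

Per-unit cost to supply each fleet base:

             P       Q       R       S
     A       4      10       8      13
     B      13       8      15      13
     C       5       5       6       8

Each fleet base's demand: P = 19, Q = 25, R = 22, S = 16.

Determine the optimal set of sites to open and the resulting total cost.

For any fixed open set, each fleet base goes to its cheapest open site; total = fixed + service.
{C}: P→C 5·19=95, Q→C 5·25=125, R→C 6·22=132, S→C 8·16=128. Service 480; fixed 63; total 543.
{A, C}: P→A 4·19=76, Q→C 5·25=125, R→C 6·22=132, S→C 8·16=128. Service 461; fixed 125; total 586.
{B, C}: service 480 + fixed 138 = 618
{A, B, C}: P→A 4·19=76, Q→C 5·25=125, R→C 6·22=132, S→C 8·16=128. Service 461; fixed 200; total 661.
No other subset beats 543.

Open C only; minimum total cost 543.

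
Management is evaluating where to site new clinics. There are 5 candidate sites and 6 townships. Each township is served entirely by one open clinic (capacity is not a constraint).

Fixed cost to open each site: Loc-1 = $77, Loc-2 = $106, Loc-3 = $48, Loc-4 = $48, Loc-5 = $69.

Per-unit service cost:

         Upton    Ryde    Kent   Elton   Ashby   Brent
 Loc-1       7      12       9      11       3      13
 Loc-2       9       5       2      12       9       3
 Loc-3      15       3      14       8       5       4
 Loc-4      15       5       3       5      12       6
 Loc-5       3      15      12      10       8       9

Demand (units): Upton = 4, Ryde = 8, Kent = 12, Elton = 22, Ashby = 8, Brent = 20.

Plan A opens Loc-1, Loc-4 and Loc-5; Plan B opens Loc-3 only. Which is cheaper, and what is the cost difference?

Plan A: {Loc-1, Loc-4, Loc-5}: Upton→Loc-5 3·4=12, Ryde→Loc-4 5·8=40, Kent→Loc-4 3·12=36, Elton→Loc-4 5·22=110, Ashby→Loc-1 3·8=24, Brent→Loc-4 6·20=120. Service 342; fixed 194; total 536.
Plan B: {Loc-3}: Upton→Loc-3 15·4=60, Ryde→Loc-3 3·8=24, Kent→Loc-3 14·12=168, Elton→Loc-3 8·22=176, Ashby→Loc-3 5·8=40, Brent→Loc-3 4·20=80. Service 548; fixed 48; total 596.
Difference: |536 − 596| = 60.

Plan A is cheaper by 60.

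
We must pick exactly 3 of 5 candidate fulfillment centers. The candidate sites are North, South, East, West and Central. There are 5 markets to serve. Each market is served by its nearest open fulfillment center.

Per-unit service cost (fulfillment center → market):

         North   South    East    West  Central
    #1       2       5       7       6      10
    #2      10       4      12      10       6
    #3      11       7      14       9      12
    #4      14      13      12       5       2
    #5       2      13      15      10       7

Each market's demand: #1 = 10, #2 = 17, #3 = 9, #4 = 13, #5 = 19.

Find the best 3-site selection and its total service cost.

With exactly 3 open, each market uses its cheapest among the chosen.
{North, South, Central}: #1→North 2·10=20, #2→South 4·17=68, #3→South 7·9=63, #4→Central 2·13=26, #5→North 2·19=38. Service cost 215.
{North, South, West}: service cost 254
{North, West, Central}: service cost 267
Among all 10 size-3 choices, {North, South, Central} is lowest.

Choose North, South and Central; total service cost 215.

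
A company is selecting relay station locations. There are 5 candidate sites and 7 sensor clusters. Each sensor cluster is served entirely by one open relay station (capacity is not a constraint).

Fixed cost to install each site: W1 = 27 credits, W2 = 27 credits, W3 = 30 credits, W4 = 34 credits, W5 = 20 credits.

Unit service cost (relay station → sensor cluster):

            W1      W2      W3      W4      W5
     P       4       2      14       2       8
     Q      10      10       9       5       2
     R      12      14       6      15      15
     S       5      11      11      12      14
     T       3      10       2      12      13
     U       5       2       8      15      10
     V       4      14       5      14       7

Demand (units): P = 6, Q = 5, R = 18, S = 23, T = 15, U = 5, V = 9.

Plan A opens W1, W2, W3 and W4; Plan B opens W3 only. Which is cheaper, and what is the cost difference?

Plan A: {W1, W2, W3, W4}: P→W2 2·6=12, Q→W4 5·5=25, R→W3 6·18=108, S→W1 5·23=115, T→W3 2·15=30, U→W2 2·5=10, V→W1 4·9=36. Service 336; fixed 118; total 454.
Plan B: {W3}: P→W3 14·6=84, Q→W3 9·5=45, R→W3 6·18=108, S→W3 11·23=253, T→W3 2·15=30, U→W3 8·5=40, V→W3 5·9=45. Service 605; fixed 30; total 635.
Difference: |454 − 635| = 181.

Plan A is cheaper by 181.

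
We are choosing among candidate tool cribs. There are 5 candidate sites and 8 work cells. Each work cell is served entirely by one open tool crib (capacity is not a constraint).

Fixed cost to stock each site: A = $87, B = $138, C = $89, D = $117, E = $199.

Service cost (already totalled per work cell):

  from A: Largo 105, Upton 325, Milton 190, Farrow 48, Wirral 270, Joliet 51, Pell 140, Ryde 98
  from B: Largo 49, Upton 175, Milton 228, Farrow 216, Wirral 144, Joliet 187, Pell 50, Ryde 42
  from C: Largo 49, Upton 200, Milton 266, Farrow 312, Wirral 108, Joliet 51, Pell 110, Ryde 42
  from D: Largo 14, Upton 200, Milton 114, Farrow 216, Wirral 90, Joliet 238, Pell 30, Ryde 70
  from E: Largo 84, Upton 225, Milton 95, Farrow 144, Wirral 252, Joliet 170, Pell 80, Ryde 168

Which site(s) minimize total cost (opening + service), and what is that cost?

Open A and D; minimum total cost 821.

For any fixed open set, each work cell goes to its cheapest open site; total = fixed + service.
{A, D}: Largo→D 14, Upton→D 200, Milton→D 114, Farrow→A 48, Wirral→D 90, Joliet→A 51, Pell→D 30, Ryde→D 70. Service 617; fixed 204; total 821.
{A, C, D}: service 589 + fixed 293 = 882
{A, B, D}: Largo→D 14, Upton→B 175, Milton→D 114, Farrow→A 48, Wirral→D 90, Joliet→A 51, Pell→D 30, Ryde→B 42. Service 564; fixed 342; total 906.
{A, B, C, D, E}: service 545 + fixed 630 = 1175
No other subset beats 821.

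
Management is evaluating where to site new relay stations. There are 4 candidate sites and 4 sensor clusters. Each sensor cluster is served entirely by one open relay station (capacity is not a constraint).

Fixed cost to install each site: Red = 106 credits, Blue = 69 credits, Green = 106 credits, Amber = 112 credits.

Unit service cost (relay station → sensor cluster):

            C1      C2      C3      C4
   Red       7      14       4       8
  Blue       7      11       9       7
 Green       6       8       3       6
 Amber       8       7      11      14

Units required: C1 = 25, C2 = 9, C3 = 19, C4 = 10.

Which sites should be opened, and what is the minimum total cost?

Open Green only; minimum total cost 445.

For any fixed open set, each sensor cluster goes to its cheapest open site; total = fixed + service.
{Green}: C1→Green 6·25=150, C2→Green 8·9=72, C3→Green 3·19=57, C4→Green 6·10=60. Service 339; fixed 106; total 445.
{Blue, Green}: service 339 + fixed 175 = 514
{Green, Amber}: service 330 + fixed 218 = 548
{Red, Blue, Green, Amber}: service 330 + fixed 393 = 723
No other subset beats 445.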